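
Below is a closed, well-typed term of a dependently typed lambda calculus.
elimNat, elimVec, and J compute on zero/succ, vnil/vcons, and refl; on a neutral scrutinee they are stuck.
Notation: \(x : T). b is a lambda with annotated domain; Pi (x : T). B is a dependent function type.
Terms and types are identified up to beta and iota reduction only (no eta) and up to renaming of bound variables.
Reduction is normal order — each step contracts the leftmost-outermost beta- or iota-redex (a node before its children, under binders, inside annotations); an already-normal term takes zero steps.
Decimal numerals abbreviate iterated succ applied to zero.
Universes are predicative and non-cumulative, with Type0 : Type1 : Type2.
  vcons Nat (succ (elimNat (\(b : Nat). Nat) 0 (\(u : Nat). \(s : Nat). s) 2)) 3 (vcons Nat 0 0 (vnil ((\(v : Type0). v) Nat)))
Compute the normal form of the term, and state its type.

resulting normal form:
  vcons Nat 1 3 (vcons Nat 0 0 (vnil Nat))
inferred type:
  Vec Nat 2
observation: the first redex contracted is an elimNat iota-redex; the normal form is reached in 8 normal-order steps.


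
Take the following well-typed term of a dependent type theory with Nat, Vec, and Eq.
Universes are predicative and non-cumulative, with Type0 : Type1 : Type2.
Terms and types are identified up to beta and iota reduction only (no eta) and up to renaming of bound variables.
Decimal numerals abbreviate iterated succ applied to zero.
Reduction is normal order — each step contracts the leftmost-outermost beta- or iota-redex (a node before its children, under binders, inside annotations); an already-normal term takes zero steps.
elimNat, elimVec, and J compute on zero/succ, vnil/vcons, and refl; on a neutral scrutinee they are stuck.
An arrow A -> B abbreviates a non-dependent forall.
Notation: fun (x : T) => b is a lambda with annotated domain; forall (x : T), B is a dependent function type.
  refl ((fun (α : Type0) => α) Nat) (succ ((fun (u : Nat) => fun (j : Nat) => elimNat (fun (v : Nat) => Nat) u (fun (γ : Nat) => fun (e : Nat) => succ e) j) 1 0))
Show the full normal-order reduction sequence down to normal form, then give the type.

reduction (normal order):
  refl ((fun (α : Type0) => α) Nat) (succ ((fun (u : Nat) => fun (j : Nat) => elimNat (fun (v : Nat) => Nat) u (fun (γ : Nat) => fun (e : Nat) => succ e) j) 1 0))
  ~> refl Nat (succ ((fun (α : Nat) => fun (u : Nat) => elimNat (fun (j : Nat) => Nat) α (fun (v : Nat) => fun (γ : Nat) => succ γ) u) 1 0))
  ~> refl Nat (succ ((fun (α : Nat) => elimNat (fun (u : Nat) => Nat) 1 (fun (j : Nat) => fun (v : Nat) => succ v) α) 0))
  ~> refl Nat (succ (elimNat (fun (α : Nat) => Nat) 1 (fun (u : Nat) => fun (j : Nat) => succ j) 0))
  ~> refl Nat 2
the term's type:
  Eq Nat 2 2


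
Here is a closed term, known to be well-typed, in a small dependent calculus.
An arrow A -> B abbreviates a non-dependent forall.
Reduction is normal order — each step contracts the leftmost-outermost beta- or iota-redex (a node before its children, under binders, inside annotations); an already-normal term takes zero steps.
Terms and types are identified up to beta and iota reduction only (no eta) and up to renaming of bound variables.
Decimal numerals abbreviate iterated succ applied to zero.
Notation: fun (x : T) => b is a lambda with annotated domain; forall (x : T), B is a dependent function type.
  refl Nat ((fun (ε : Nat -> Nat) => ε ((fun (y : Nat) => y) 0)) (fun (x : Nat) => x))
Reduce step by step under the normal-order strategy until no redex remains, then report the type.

reduction (normal order):
  refl Nat ((fun (ε : Nat -> Nat) => ε ((fun (y : Nat) => y) 0)) (fun (x : Nat) => x))
  ~> refl Nat ((fun (ε : Nat) => ε) ((fun (y : Nat) => y) 0))
  ~> refl Nat ((fun (ε : Nat) => ε) 0)
  ~> refl Nat 0
the term's type:
  Eq Nat 0 0


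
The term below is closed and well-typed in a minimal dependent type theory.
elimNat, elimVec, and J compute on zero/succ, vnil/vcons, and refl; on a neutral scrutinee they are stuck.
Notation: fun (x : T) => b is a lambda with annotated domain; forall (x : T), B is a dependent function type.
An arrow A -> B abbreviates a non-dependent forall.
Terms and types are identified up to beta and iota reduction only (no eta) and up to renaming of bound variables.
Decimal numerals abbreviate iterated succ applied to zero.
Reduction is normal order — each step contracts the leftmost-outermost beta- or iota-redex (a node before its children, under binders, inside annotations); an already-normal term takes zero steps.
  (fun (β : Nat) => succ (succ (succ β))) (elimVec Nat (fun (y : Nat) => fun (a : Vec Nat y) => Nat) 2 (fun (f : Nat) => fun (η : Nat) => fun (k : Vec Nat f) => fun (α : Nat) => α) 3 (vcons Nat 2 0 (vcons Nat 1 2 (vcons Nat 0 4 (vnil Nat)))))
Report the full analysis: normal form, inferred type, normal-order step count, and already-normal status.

resulting normal form:
  5
the term's type:
  Nat
steps to reach normal form (normal order): 17
already normal: no
first redex: a beta-redex


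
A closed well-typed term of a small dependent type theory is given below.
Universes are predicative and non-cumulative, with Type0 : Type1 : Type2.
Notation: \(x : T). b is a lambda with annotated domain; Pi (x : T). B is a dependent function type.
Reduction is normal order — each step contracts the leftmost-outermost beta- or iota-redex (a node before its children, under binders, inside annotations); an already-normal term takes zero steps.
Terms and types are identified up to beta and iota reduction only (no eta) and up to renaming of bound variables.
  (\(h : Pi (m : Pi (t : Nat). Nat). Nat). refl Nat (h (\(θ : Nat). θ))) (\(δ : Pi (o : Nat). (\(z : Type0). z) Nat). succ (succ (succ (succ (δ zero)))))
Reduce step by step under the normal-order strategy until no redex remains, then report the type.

normal-order reduction sequence:
  (\(h : Pi (m : Pi (t : Nat). Nat). Nat). refl Nat (h (\(θ : Nat). θ))) (\(δ : Pi (o : Nat). (\(z : Type0). z) Nat). succ (succ (succ (succ (δ zero)))))
  ~> refl Nat ((\(h : Pi (m : Nat). (\(t : Type0). t) Nat). succ (succ (succ (succ (h zero))))) (\(θ : Nat). θ))
  ~> refl Nat (succ (succ (succ (succ ((\(h : Nat). h) zero)))))
  ~> refl Nat (succ (succ (succ (succ zero))))
inferred type:
  Eq Nat (succ (succ (succ (succ zero)))) (succ (succ (succ (succ zero))))


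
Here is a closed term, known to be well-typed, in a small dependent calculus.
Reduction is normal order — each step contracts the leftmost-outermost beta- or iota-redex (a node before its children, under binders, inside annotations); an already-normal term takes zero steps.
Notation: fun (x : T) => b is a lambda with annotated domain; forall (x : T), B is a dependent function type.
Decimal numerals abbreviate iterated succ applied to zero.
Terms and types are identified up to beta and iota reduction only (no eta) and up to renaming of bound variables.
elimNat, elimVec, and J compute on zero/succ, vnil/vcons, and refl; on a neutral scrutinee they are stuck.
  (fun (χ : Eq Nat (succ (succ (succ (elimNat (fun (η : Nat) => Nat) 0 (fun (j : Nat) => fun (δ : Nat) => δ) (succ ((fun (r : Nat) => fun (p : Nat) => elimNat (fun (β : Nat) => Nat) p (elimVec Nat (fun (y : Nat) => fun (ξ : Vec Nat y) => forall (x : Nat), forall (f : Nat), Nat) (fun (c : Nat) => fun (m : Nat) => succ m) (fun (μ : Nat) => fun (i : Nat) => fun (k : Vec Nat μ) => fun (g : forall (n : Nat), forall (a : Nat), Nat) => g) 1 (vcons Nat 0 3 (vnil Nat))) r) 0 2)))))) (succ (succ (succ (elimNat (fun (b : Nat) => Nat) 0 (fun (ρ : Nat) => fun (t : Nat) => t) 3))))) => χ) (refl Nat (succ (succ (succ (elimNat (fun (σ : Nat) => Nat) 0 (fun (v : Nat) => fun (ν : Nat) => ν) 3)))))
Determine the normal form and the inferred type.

resulting normal form:
  refl Nat 3
type:
  Eq Nat 3 3
observation: contracting a beta-redex first, the term normalizes in 11 steps.


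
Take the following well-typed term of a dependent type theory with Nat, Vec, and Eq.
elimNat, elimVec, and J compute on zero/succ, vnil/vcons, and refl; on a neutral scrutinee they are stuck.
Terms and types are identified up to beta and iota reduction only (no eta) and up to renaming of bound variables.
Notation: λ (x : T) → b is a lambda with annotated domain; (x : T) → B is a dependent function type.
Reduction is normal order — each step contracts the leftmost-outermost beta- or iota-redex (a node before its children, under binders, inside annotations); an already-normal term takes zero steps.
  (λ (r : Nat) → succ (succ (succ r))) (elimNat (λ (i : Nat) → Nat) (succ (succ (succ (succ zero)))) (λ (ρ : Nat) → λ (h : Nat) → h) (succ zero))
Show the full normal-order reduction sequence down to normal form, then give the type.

normal-order reduction sequence:
  (λ (r : Nat) → succ (succ (succ r))) (elimNat (λ (i : Nat) → Nat) (succ (succ (succ (succ zero)))) (λ (ρ : Nat) → λ (h : Nat) → h) (succ zero))
  ~> succ (succ (succ (elimNat (λ (r : Nat) → Nat) (succ (succ (succ (succ zero)))) (λ (i : Nat) → λ (ρ : Nat) → ρ) (succ zero))))
  ~> succ (succ (succ ((λ (r : Nat) → λ (i : Nat) → i) zero (elimNat (λ (ρ : Nat) → Nat) (succ (succ (succ (succ zero)))) (λ (h : Nat) → λ (ν : Nat) → ν) zero))))
  ~> succ (succ (succ ((λ (r : Nat) → r) (elimNat (λ (i : Nat) → Nat) (succ (succ (succ (succ zero)))) (λ (ρ : Nat) → λ (h : Nat) → h) zero))))
  ~> succ (succ (succ (elimNat (λ (r : Nat) → Nat) (succ (succ (succ (succ zero)))) (λ (i : Nat) → λ (ρ : Nat) → ρ) zero)))
  ~> succ (succ (succ (succ (succ (succ (succ zero))))))
type:
  Nat


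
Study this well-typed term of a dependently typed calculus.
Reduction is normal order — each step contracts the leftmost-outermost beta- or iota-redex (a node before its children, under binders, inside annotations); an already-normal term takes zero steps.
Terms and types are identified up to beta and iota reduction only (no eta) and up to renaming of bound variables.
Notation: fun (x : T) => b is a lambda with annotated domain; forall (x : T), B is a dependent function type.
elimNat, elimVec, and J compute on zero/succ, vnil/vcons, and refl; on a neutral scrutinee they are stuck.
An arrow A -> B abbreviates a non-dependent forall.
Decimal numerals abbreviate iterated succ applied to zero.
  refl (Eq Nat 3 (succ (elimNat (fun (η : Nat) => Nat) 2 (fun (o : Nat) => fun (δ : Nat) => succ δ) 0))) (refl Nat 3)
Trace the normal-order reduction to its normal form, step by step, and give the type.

normal-order reduction sequence:
  refl (Eq Nat 3 (succ (elimNat (fun (η : Nat) => Nat) 2 (fun (o : Nat) => fun (δ : Nat) => succ δ) 0))) (refl Nat 3)
  ~> refl (Eq Nat 3 3) (refl Nat 3)
type:
  Eq (Eq Nat 3 3) (refl Nat 3) (refl Nat 3)


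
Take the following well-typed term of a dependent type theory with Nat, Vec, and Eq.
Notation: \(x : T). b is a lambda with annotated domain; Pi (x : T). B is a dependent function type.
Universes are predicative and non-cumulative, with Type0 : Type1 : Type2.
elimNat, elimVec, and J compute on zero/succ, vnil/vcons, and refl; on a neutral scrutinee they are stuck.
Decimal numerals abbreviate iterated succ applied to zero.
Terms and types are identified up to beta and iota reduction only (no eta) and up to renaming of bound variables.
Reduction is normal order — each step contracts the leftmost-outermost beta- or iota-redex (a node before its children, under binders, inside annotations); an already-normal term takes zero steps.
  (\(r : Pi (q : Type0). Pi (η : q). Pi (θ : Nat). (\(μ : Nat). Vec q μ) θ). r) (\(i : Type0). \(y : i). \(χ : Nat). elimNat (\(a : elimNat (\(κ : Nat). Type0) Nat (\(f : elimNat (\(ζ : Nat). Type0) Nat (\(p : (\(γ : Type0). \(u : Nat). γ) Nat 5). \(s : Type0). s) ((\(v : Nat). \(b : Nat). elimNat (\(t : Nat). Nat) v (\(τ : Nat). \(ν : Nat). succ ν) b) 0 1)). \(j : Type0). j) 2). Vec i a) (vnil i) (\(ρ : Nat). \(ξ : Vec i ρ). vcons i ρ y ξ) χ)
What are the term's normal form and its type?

reduced normal form:
  \(r : Type0). \(q : r). \(η : Nat). elimNat (\(θ : Nat). Vec r θ) (vnil r) (\(μ : Nat). \(i : Vec r μ). vcons r μ q i) η
the term's type:
  Pi (r : Type0). Pi (q : r). Pi (η : Nat). Vec r η
observation: contracting a beta-redex first, the term normalizes in 8 steps.


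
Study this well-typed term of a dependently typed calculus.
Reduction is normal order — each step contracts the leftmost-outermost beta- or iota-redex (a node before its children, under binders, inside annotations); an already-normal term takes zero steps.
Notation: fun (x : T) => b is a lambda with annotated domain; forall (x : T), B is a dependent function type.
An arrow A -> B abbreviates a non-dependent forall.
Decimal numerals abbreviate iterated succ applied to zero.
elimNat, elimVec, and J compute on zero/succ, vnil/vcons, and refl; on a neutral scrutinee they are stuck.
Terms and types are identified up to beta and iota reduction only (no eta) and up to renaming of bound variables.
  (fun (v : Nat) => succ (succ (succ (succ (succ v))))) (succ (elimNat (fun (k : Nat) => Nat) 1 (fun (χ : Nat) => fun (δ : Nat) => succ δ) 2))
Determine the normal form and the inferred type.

resulting normal form:
  9
the term's type:
  Nat
observation: the first redex contracted is a beta-redex; the normal form is reached in 8 normal-order steps.


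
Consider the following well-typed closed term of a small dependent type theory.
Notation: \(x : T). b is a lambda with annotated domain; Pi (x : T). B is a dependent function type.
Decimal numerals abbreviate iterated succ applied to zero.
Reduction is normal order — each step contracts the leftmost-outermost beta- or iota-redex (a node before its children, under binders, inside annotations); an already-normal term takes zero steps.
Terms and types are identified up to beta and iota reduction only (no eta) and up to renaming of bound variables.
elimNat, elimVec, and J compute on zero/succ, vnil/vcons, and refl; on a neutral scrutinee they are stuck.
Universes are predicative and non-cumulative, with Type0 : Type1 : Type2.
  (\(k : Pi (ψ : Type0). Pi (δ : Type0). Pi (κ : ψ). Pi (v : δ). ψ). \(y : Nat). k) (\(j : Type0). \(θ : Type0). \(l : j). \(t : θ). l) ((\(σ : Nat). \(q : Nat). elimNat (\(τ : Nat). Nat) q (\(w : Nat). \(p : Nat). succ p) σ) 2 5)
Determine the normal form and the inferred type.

reduced normal form:
  \(k : Type0). \(ψ : Type0). \(δ : k). \(κ : ψ). δ
inferred type:
  Pi (k : Type0). Pi (ψ : Type0). Pi (δ : k). Pi (κ : ψ). k
observation: the first redex contracted is a beta-redex; the normal form is reached in 2 normal-order steps.


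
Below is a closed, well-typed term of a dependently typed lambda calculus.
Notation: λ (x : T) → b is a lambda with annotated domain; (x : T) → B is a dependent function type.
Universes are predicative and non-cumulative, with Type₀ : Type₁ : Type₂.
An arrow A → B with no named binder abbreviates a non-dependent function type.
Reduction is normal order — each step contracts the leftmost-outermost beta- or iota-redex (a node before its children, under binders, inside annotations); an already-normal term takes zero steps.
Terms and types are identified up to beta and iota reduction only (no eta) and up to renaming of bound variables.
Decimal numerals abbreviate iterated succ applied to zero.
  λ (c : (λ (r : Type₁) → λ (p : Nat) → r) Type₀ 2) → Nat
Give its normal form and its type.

reduced normal form:
  λ (c : Type₀) → Nat
inferred type:
  Type₀ → Type₀


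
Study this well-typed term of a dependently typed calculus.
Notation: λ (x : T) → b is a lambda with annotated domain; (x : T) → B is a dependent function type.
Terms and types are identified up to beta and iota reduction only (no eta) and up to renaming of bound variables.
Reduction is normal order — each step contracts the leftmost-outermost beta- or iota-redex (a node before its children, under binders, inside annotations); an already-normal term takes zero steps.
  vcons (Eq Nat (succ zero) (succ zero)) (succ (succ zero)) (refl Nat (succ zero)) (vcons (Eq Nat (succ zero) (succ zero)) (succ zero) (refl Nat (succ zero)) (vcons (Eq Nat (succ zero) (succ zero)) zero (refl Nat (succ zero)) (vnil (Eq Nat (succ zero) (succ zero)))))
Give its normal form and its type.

normal form:
  vcons (Eq Nat (succ zero) (succ zero)) (succ (succ zero)) (refl Nat (succ zero)) (vcons (Eq Nat (succ zero) (succ zero)) (succ zero) (refl Nat (succ zero)) (vcons (Eq Nat (succ zero) (succ zero)) zero (refl Nat (succ zero)) (vnil (Eq Nat (succ zero) (succ zero)))))
type:
  Vec (Eq Nat (succ zero) (succ zero)) (succ (succ (succ zero)))
observation: the term is already in normal form.


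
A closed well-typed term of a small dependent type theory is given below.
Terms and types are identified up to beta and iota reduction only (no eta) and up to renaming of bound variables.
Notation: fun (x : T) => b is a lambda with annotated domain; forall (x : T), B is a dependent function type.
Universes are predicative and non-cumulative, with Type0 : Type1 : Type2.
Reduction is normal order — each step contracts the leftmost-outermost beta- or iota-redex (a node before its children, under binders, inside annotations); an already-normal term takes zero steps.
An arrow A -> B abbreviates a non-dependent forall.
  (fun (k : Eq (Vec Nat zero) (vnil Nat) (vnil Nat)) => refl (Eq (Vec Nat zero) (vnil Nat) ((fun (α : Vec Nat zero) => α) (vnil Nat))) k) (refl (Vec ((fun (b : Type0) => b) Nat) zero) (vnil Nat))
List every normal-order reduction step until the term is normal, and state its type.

normal-order reduction:
  (fun (k : Eq (Vec Nat zero) (vnil Nat) (vnil Nat)) => refl (Eq (Vec Nat zero) (vnil Nat) ((fun (α : Vec Nat zero) => α) (vnil Nat))) k) (refl (Vec ((fun (b : Type0) => b) Nat) zero) (vnil Nat))
  ~> refl (Eq (Vec Nat zero) (vnil Nat) ((fun (k : Vec Nat zero) => k) (vnil Nat))) (refl (Vec ((fun (α : Type0) => α) Nat) zero) (vnil Nat))
  ~> refl (Eq (Vec Nat zero) (vnil Nat) (vnil Nat)) (refl (Vec ((fun (k : Type0) => k) Nat) zero) (vnil Nat))
  ~> refl (Eq (Vec Nat zero) (vnil Nat) (vnil Nat)) (refl (Vec Nat zero) (vnil Nat))
type:
  Eq (Eq (Vec Nat zero) (vnil Nat) (vnil Nat)) (refl (Vec Nat zero) (vnil Nat)) (refl (Vec Nat zero) (vnil Nat))


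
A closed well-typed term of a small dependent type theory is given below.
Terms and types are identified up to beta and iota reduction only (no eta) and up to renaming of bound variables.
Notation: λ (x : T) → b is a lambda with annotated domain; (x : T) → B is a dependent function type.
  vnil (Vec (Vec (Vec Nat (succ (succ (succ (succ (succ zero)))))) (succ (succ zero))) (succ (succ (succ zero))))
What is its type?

type:
  Vec (Vec (Vec (Vec Nat (succ (succ (succ (succ (succ zero)))))) (succ (succ zero))) (succ (succ (succ zero)))) zero


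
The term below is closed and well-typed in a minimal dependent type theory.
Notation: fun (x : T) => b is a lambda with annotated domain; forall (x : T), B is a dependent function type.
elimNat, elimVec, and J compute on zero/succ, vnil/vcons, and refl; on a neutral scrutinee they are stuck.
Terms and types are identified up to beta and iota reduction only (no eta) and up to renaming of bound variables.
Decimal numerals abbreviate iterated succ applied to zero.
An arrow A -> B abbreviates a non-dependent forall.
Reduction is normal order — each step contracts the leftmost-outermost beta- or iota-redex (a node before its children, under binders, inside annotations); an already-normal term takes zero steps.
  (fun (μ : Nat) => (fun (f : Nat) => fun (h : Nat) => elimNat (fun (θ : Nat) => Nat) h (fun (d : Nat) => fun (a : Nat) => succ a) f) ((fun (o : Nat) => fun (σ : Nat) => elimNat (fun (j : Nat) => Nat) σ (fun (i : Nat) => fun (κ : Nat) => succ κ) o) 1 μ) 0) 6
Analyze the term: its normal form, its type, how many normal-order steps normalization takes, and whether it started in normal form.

reduced normal form:
  7
the term's type:
  Nat
steps to reach normal form (normal order): 31
term was already normal: no
first redex: a beta-redex


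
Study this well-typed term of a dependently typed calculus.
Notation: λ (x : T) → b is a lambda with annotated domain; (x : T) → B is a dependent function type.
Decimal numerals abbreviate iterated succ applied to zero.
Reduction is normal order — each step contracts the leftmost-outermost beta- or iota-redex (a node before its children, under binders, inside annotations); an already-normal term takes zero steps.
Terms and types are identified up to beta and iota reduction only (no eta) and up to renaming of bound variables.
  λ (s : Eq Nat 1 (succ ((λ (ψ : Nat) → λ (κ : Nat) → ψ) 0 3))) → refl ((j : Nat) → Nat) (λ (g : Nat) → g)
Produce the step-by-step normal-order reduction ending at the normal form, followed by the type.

normal-order reduction:
  λ (s : Eq Nat 1 (succ ((λ (ψ : Nat) → λ (κ : Nat) → ψ) 0 3))) → refl ((j : Nat) → Nat) (λ (g : Nat) → g)
  ~> λ (s : Eq Nat 1 (succ ((λ (ψ : Nat) → 0) 3))) → refl ((κ : Nat) → Nat) (λ (j : Nat) → j)
  ~> λ (s : Eq Nat 1 1) → refl ((ψ : Nat) → Nat) (λ (κ : Nat) → κ)
type:
  (s : Eq Nat 1 1) → Eq ((ψ : Nat) → Nat) (λ (κ : Nat) → κ) (λ (j : Nat) → j)


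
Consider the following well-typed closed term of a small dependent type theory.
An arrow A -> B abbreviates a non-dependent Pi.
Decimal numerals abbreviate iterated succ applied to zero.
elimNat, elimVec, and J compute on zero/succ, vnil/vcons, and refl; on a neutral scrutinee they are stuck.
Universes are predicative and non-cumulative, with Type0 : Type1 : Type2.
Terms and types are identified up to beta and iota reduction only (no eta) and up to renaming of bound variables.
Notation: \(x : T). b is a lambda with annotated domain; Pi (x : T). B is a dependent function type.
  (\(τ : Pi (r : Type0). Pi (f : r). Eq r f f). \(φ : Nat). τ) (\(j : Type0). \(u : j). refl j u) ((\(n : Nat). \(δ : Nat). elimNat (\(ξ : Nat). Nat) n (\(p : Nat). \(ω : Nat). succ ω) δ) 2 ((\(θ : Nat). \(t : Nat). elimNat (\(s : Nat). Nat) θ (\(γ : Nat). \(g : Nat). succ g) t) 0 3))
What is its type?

type:
  Pi (τ : Type0). Pi (r : τ). Eq τ r r


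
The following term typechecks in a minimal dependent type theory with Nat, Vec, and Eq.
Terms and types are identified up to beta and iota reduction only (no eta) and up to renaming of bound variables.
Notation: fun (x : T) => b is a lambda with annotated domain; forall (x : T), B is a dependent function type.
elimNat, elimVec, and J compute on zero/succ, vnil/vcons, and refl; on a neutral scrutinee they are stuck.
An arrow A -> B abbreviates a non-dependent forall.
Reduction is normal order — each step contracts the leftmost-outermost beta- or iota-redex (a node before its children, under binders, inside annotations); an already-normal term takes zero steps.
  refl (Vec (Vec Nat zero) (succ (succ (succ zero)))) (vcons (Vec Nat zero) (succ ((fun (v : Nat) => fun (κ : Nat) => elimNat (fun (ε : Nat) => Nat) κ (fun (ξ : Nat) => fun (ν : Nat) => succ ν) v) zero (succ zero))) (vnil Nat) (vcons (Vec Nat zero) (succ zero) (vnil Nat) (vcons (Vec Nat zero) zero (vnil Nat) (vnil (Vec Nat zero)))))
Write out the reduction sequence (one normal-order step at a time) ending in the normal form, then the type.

reduction (normal order):
  refl (Vec (Vec Nat zero) (succ (succ (succ zero)))) (vcons (Vec Nat zero) (succ ((fun (v : Nat) => fun (κ : Nat) => elimNat (fun (ε : Nat) => Nat) κ (fun (ξ : Nat) => fun (ν : Nat) => succ ν) v) zero (succ zero))) (vnil Nat) (vcons (Vec Nat zero) (succ zero) (vnil Nat) (vcons (Vec Nat zero) zero (vnil Nat) (vnil (Vec Nat zero)))))
  ~> refl (Vec (Vec Nat zero) (succ (succ (succ zero)))) (vcons (Vec Nat zero) (succ ((fun (v : Nat) => elimNat (fun (κ : Nat) => Nat) v (fun (ε : Nat) => fun (ξ : Nat) => succ ξ) zero) (succ zero))) (vnil Nat) (vcons (Vec Nat zero) (succ zero) (vnil Nat) (vcons (Vec Nat zero) zero (vnil Nat) (vnil (Vec Nat zero)))))
  ~> refl (Vec (Vec Nat zero) (succ (succ (succ zero)))) (vcons (Vec Nat zero) (succ (elimNat (fun (v : Nat) => Nat) (succ zero) (fun (κ : Nat) => fun (ε : Nat) => succ ε) zero)) (vnil Nat) (vcons (Vec Nat zero) (succ zero) (vnil Nat) (vcons (Vec Nat zero) zero (vnil Nat) (vnil (Vec Nat zero)))))
  ~> refl (Vec (Vec Nat zero) (succ (succ (succ zero)))) (vcons (Vec Nat zero) (succ (succ zero)) (vnil Nat) (vcons (Vec Nat zero) (succ zero) (vnil Nat) (vcons (Vec Nat zero) zero (vnil Nat) (vnil (Vec Nat zero)))))
inferred type:
  Eq (Vec (Vec Nat zero) (succ (succ (succ zero)))) (vcons (Vec Nat zero) (succ (succ zero)) (vnil Nat) (vcons (Vec Nat zero) (succ zero) (vnil Nat) (vcons (Vec Nat zero) zero (vnil Nat) (vnil (Vec Nat zero))))) (vcons (Vec Nat zero) (succ (succ zero)) (vnil Nat) (vcons (Vec Nat zero) (succ zero) (vnil Nat) (vcons (Vec Nat zero) zero (vnil Nat) (vnil (Vec Nat zero)))))


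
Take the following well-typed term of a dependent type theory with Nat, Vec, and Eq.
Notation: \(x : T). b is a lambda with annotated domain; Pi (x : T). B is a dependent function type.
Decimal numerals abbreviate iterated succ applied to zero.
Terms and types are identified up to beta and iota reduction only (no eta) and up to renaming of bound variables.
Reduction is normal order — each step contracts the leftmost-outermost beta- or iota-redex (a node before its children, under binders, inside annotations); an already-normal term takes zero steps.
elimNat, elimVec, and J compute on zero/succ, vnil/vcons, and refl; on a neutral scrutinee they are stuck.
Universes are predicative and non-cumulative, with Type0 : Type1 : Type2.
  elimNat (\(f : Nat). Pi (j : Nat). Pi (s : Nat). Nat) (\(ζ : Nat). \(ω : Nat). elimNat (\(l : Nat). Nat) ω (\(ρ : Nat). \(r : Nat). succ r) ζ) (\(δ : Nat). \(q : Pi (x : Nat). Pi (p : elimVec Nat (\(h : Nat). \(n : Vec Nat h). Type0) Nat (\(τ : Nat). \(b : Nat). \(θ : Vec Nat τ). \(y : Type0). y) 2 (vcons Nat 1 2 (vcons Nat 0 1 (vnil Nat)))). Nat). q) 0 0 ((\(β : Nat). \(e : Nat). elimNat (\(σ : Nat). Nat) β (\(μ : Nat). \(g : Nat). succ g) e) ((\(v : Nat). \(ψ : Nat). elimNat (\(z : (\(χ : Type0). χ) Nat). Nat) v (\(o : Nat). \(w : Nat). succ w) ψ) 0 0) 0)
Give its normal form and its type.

normal form:
  0
the term's type:
  Nat


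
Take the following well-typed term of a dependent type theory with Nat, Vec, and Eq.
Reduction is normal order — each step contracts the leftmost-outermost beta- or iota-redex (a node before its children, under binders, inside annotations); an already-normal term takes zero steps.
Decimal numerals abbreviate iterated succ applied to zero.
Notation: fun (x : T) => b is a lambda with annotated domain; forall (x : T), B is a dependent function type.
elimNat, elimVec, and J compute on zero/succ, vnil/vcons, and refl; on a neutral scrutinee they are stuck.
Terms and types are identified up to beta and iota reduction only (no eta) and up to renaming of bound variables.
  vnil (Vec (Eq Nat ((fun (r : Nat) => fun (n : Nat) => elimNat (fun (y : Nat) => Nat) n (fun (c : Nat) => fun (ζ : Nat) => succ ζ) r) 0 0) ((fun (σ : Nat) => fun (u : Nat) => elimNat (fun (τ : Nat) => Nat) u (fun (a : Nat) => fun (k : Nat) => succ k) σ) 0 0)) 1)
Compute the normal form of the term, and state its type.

resulting normal form:
  vnil (Vec (Eq Nat 0 0) 1)
inferred type:
  Vec (Vec (Eq Nat 0 0) 1) 0


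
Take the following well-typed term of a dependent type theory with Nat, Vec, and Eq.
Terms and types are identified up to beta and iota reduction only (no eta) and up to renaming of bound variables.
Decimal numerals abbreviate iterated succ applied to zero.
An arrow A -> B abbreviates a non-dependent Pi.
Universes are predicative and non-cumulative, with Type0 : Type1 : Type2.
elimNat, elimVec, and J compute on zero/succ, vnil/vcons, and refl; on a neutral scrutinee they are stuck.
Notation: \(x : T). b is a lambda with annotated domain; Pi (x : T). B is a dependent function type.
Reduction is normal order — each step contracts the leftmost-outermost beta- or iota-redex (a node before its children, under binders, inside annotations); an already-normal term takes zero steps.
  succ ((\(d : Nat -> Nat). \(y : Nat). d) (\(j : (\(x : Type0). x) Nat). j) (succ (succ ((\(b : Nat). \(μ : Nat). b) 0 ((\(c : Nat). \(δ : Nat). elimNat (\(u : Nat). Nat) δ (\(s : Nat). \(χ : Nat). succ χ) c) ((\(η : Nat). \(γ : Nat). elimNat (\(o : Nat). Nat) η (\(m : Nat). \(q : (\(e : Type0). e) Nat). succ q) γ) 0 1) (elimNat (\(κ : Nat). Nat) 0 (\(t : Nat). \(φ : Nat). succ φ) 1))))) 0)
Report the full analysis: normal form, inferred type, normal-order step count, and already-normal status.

resulting normal form:
  1
inferred type:
  Nat
reduction steps (normal order): 3
term was already normal: no
first redex: a beta-redex


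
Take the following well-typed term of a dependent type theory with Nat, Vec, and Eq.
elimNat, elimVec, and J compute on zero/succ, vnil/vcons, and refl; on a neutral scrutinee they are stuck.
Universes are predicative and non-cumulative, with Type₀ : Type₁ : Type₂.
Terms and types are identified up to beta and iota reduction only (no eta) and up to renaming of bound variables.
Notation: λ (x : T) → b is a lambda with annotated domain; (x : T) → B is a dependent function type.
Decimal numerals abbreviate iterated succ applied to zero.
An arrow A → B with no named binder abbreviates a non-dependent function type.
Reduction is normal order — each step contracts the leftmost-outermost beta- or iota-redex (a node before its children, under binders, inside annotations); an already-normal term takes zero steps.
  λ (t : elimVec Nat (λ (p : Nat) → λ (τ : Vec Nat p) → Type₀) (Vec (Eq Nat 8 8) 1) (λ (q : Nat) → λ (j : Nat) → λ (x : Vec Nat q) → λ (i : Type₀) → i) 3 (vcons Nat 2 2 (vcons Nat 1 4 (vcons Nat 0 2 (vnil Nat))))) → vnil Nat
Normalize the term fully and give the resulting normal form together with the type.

normal form:
  λ (t : Vec (Eq Nat 8 8) 1) → vnil Nat
the term's type:
  Vec (Eq Nat 8 8) 1 → Vec Nat 0
observation: the first redex contracted is an elimVec iota-redex; the normal form is reached in 16 normal-order steps.


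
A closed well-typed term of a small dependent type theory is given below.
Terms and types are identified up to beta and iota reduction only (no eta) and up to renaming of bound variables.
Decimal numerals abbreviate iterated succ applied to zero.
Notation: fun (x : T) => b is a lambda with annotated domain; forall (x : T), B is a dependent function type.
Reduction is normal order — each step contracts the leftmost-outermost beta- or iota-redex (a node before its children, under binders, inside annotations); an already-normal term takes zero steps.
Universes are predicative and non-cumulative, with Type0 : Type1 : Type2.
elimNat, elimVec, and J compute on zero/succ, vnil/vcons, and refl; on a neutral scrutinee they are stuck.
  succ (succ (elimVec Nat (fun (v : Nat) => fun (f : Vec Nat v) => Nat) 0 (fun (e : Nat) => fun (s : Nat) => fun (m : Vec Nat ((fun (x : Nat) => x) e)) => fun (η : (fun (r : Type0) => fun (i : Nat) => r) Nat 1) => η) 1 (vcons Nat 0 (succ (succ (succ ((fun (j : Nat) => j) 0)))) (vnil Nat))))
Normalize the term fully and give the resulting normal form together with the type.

resulting normal form:
  2
the term's type:
  Nat


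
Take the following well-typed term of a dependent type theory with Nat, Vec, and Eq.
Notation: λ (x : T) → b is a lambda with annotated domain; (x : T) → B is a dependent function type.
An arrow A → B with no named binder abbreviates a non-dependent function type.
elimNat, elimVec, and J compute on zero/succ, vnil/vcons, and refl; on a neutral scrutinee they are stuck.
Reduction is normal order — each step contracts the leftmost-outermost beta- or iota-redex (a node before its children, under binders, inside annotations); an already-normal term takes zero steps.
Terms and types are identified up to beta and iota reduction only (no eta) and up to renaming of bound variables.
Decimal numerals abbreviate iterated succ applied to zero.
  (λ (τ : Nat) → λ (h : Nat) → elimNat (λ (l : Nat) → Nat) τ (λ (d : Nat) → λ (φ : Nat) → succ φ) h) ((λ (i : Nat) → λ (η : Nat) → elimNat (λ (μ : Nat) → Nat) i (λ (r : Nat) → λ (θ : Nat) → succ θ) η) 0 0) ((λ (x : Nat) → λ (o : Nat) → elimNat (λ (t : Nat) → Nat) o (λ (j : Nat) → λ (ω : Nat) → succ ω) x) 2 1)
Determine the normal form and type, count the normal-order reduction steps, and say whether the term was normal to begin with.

resulting normal form:
  3
inferred type:
  Nat
steps to reach normal form (normal order): 24
already normal: no
first contracted redex: a beta-redex


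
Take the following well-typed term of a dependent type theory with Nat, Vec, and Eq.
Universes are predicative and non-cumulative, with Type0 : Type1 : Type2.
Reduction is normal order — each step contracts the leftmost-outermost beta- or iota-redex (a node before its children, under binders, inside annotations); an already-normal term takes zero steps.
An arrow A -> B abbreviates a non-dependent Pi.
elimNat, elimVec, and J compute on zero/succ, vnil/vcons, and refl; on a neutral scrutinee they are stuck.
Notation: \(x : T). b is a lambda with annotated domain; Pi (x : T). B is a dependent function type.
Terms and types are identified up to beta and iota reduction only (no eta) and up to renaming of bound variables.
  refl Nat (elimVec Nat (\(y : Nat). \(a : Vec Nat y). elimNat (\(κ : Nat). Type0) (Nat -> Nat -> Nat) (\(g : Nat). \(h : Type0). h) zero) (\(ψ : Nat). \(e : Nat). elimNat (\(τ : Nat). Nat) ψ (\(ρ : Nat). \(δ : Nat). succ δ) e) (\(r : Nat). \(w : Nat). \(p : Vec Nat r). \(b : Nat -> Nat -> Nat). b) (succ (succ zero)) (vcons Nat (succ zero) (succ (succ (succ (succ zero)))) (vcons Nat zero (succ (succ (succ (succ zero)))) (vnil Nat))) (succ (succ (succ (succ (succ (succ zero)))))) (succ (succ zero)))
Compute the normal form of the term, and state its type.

normal form:
  refl Nat (succ (succ (succ (succ (succ (succ (succ (succ zero))))))))
inferred type:
  Eq Nat (succ (succ (succ (succ (succ (succ (succ (succ zero)))))))) (succ (succ (succ (succ (succ (succ (succ (succ zero))))))))


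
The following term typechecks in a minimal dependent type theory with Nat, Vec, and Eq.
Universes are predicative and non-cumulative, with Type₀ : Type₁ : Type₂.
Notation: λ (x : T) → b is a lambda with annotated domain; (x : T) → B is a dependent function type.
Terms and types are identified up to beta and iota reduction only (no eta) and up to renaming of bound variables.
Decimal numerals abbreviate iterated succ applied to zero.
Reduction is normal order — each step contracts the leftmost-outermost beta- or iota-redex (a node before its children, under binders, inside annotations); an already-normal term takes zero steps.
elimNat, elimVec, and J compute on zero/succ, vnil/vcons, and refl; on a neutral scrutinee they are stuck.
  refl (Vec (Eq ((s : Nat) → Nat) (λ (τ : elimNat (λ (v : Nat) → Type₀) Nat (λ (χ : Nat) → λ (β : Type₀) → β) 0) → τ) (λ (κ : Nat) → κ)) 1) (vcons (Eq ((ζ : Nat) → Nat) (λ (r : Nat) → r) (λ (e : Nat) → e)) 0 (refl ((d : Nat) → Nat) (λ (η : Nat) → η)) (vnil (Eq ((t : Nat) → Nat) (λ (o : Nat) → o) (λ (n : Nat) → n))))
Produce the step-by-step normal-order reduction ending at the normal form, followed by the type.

normal-order reduction sequence:
  refl (Vec (Eq ((s : Nat) → Nat) (λ (τ : elimNat (λ (v : Nat) → Type₀) Nat (λ (χ : Nat) → λ (β : Type₀) → β) 0) → τ) (λ (κ : Nat) → κ)) 1) (vcons (Eq ((ζ : Nat) → Nat) (λ (r : Nat) → r) (λ (e : Nat) → e)) 0 (refl ((d : Nat) → Nat) (λ (η : Nat) → η)) (vnil (Eq ((t : Nat) → Nat) (λ (o : Nat) → o) (λ (n : Nat) → n))))
  ~> refl (Vec (Eq ((s : Nat) → Nat) (λ (τ : Nat) → τ) (λ (v : Nat) → v)) 1) (vcons (Eq ((χ : Nat) → Nat) (λ (β : Nat) → β) (λ (κ : Nat) → κ)) 0 (refl ((ζ : Nat) → Nat) (λ (r : Nat) → r)) (vnil (Eq ((e : Nat) → Nat) (λ (d : Nat) → d) (λ (η : Nat) → η))))
type:
  Eq (Vec (Eq ((s : Nat) → Nat) (λ (τ : Nat) → τ) (λ (v : Nat) → v)) 1) (vcons (Eq ((χ : Nat) → Nat) (λ (β : Nat) → β) (λ (κ : Nat) → κ)) 0 (refl ((ζ : Nat) → Nat) (λ (r : Nat) → r)) (vnil (Eq ((e : Nat) → Nat) (λ (d : Nat) → d) (λ (η : Nat) → η)))) (vcons (Eq ((t : Nat) → Nat) (λ (o : Nat) → o) (λ (n : Nat) → n)) 0 (refl ((μ : Nat) → Nat) (λ (x : Nat) → x)) (vnil (Eq ((φ : Nat) → Nat) (λ (θ : Nat) → θ) (λ (g : Nat) → g))))


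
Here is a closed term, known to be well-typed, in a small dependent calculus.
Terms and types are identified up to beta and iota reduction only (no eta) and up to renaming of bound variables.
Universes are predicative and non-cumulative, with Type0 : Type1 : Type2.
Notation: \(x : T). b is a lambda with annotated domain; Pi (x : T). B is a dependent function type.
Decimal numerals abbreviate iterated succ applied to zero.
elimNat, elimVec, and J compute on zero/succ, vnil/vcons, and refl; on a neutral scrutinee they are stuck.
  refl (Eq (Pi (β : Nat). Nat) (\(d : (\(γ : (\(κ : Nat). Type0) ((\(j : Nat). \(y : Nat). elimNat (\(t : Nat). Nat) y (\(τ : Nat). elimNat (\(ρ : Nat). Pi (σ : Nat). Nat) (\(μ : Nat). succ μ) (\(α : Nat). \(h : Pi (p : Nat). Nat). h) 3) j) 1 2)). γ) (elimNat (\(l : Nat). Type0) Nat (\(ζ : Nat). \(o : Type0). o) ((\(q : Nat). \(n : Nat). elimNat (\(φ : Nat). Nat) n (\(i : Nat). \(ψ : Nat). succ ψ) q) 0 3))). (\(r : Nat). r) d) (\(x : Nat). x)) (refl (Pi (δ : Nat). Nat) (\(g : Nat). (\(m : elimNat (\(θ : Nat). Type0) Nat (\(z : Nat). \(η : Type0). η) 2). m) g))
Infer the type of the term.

type:
  Eq (Eq (Pi (β : Nat). Nat) (\(d : Nat). d) (\(γ : Nat). γ)) (refl (Pi (κ : Nat). Nat) (\(j : Nat). j)) (refl (Pi (y : Nat). Nat) (\(t : Nat). t))


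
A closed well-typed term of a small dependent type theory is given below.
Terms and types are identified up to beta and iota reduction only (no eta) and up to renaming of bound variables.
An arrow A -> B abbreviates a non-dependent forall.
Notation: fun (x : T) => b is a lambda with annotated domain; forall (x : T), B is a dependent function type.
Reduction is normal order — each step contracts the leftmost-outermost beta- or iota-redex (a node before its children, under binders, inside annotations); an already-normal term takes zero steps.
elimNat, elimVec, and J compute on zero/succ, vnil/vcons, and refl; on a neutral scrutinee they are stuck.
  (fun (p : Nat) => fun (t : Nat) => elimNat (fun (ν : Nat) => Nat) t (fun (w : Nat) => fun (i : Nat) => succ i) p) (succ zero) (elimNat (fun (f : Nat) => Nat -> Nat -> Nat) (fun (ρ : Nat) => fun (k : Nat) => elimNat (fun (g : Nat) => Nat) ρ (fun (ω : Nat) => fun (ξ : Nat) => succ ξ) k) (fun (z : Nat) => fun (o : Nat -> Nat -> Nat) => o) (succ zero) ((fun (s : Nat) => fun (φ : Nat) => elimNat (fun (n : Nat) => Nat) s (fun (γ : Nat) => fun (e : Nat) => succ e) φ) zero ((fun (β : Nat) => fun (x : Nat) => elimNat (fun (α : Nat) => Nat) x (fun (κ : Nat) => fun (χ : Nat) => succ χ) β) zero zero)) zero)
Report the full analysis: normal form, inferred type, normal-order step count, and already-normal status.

reduced normal form:
  succ zero
type:
  Nat
reduction steps (normal order): 19
term was already normal: no
first redex: a beta-redex


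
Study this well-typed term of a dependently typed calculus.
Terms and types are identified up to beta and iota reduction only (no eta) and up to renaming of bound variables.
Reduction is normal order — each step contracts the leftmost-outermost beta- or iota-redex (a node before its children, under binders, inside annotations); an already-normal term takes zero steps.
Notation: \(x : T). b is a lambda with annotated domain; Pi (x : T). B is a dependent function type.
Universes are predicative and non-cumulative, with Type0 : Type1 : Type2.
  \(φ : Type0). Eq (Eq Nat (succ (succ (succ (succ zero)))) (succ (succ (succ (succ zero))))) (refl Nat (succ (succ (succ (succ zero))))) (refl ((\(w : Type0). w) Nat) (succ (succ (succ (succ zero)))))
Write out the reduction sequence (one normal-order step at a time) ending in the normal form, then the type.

reduction (normal order):
  \(φ : Type0). Eq (Eq Nat (succ (succ (succ (succ zero)))) (succ (succ (succ (succ zero))))) (refl Nat (succ (succ (succ (succ zero))))) (refl ((\(w : Type0). w) Nat) (succ (succ (succ (succ zero)))))
  ~> \(φ : Type0). Eq (Eq Nat (succ (succ (succ (succ zero)))) (succ (succ (succ (succ zero))))) (refl Nat (succ (succ (succ (succ zero))))) (refl Nat (succ (succ (succ (succ zero)))))
the term's type:
  Pi (φ : Type0). Type0
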